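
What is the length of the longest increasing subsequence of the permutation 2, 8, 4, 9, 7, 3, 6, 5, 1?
3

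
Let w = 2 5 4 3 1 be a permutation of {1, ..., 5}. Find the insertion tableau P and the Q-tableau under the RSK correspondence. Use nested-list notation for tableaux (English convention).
Insert each entry of the permutation into P by Schensted row insertion, recording in Q the position of each new cell.

Insert 2: appended to row 1. P = [[2]].
Insert 5: appended to row 1. P = [[2, 5]].
Insert 4: 4 bumps 5 from row 1; 5 starts row 2. P = [[2, 4], [5]].
Insert 3: 3 bumps 4 from row 1; 4 bumps 5 from row 2; 5 starts row 3. P = [[2, 3], [4], [5]].
Insert 1: 1 bumps 2 from row 1; 2 bumps 4 from row 2; 4 bumps 5 from row 3; 5 starts row 4. P = [[1, 3], [2], [4], [5]].

So P = [[1, 3], [2], [4], [5]], Q = [[1, 2], [3], [4], [5]].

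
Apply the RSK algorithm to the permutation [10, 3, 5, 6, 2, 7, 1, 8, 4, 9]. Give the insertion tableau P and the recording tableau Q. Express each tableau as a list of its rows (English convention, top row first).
Insert each entry of the permutation into P by Schensted row insertion, recording in Q the position of each new cell.

Insert 10: appended to row 1. P = [[10]], Q = [[1]].
Insert 3: 3 bumps 10 from row 1; 10 starts row 2. P = [[3], [10]], Q = [[1], [2]].
Insert 5: appended to row 1. P = [[3, 5], [10]], Q = [[1, 3], [2]].
Insert 6: appended to row 1. P = [[3, 5, 6], [10]], Q = [[1, 3, 4], [2]].
Insert 2: 2 bumps 3 from row 1; 3 bumps 10 from row 2; 10 starts row 3. P = [[2, 5, 6], [3], [10]], Q = [[1, 3, 4], [2], [5]].
Insert 7: appended to row 1. P = [[2, 5, 6, 7], [3], [10]], Q = [[1, 3, 4, 6], [2], [5]].
Insert 1: 1 bumps 2 from row 1; 2 bumps 3 from row 2; 3 bumps 10 from row 3; 10 starts row 4. P = [[1, 5, 6, 7], [2], [3], [10]], Q = [[1, 3, 4, 6], [2], [5], [7]].
Insert 8: appended to row 1. P = [[1, 5, 6, 7, 8], [2], [3], [10]], Q = [[1, 3, 4, 6, 8], [2], [5], [7]].
Insert 4: 4 bumps 5 from row 1; 5 appends to row 2. P = [[1, 4, 6, 7, 8], [2, 5], [3], [10]], Q = [[1, 3, 4, 6, 8], [2, 9], [5], [7]].
Insert 9: appended to row 1. P = [[1, 4, 6, 7, 8, 9], [2, 5], [3], [10]], Q = [[1, 3, 4, 6, 8, 10], [2, 9], [5], [7]].

So P = [[1, 4, 6, 7, 8, 9], [2, 5], [3], [10]], Q = [[1, 3, 4, 6, 8, 10], [2, 9], [5], [7]].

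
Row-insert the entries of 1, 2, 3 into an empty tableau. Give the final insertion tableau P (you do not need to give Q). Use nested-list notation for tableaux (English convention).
Insert 1: appended to row 1. P = [[1]].
Insert 2: appended to row 1. P = [[1, 2]].
Insert 3: appended to row 1. P = [[1, 2, 3]].

So P = [[1, 2, 3]].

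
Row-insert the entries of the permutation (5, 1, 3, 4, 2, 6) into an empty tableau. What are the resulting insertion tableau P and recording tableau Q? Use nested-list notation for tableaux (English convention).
Insert each entry of the permutation into P by Schensted row insertion, recording in Q the position of each new cell.

After inserting 5: P = [[5]].
After inserting 1: P = [[1], [5]].
After inserting 3: P = [[1, 3], [5]].
After inserting 4: P = [[1, 3, 4], [5]].
After inserting 2: P = [[1, 2, 4], [3], [5]].
After inserting 6: P = [[1, 2, 4, 6], [3], [5]].

So P = [[1, 2, 4, 6], [3], [5]], Q = [[1, 3, 4, 6], [2], [5]].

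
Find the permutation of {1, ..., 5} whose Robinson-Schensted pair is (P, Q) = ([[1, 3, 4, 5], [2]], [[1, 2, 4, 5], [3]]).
Reverse the RSK construction: for i from n down to 1, find the cell of Q containing i, remove the entry at that cell from P, and reverse-bump it up through P; the value ejected from row 1 is w(i).

Step i=5: Q has 5 at row 1, column 4; remove that cell from P, ejecting 5. So w(5) = 5. P is now [[1, 3, 4], [2]].
Step i=4: Q has 4 at row 1, column 3; remove that cell from P, ejecting 4. So w(4) = 4. P is now [[1, 3], [2]].
Step i=3: Q has 3 at row 2, column 1; remove 2 from row 2 of P and reverse-bump: 2 enters row 1 and ejects 1. So w(3) = 1. P is now [[2, 3]].
Step i=2: Q has 2 at row 1, column 2; remove that cell from P, ejecting 3. So w(2) = 3. P is now [[2]].
Step i=1: Q has 1 at row 1, column 1; remove that cell from P, ejecting 2. So w(1) = 2. P is now [].

So w = 2 3 1 4 5.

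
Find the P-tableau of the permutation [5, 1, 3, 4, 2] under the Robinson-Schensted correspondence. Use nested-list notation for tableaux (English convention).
Insert 5: appended to row 1. P = [[5]].
Insert 1: 1 bumps 5 from row 1; 5 starts row 2. P = [[1], [5]].
Insert 3: appended to row 1. P = [[1, 3], [5]].
Insert 4: appended to row 1. P = [[1, 3, 4], [5]].
Insert 2: 2 bumps 3 from row 1; 3 bumps 5 from row 2; 5 starts row 3. P = [[1, 2, 4], [3], [5]].

So P = [[1, 2, 4], [3], [5]].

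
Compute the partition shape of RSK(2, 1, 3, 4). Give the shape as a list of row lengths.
[3, 1]

Row-insert each entry into an empty tableau.

After inserting 2: P = [[2]].
After inserting 1: P = [[1], [2]].
After inserting 3: P = [[1, 3], [2]].
After inserting 4: P = [[1, 3, 4], [2]].

The final insertion tableau P = [[1, 3, 4], [2]] has shape [3, 1].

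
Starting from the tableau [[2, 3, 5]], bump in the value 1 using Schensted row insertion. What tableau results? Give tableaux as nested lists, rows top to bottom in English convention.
[[1, 3, 5], [2]]

In row 1, 1 replaces 2 (the leftmost entry greater than 1); 2 is bumped to row 2. 2 starts a new row 2. The new tableau is [[1, 3, 5], [2]].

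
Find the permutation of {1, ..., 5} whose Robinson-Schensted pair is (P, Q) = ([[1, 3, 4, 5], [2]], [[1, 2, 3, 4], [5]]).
Reverse the RSK construction: for i from n down to 1, find the cell of Q containing i, remove the entry at that cell from P, and reverse-bump it up through P; the value ejected from row 1 is w(i).

Step i=5: Q has 5 at row 2, column 1; remove 2 from row 2 of P and reverse-bump: 2 enters row 1 and ejects 1. So w(5) = 1. P is now [[2, 3, 4, 5]].
Step i=4: Q has 4 at row 1, column 4; remove that cell from P, ejecting 5. So w(4) = 5. P is now [[2, 3, 4]].
Step i=3: Q has 3 at row 1, column 3; remove that cell from P, ejecting 4. So w(3) = 4. P is now [[2, 3]].
Step i=2: Q has 2 at row 1, column 2; remove that cell from P, ejecting 3. So w(2) = 3. P is now [[2]].
Step i=1: Q has 1 at row 1, column 1; remove that cell from P, ejecting 2. So w(1) = 2. P is now [].

So w = 2 3 4 5 1.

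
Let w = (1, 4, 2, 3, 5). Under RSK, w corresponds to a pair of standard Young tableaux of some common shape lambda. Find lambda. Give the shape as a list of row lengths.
[4, 1]

Row-insert each entry into an empty tableau.

After inserting 1: P = [[1]].
After inserting 4: P = [[1, 4]].
After inserting 2: P = [[1, 2], [4]].
After inserting 3: P = [[1, 2, 3], [4]].
After inserting 5: P = [[1, 2, 3, 5], [4]].

The final insertion tableau P = [[1, 2, 3, 5], [4]] has shape [4, 1].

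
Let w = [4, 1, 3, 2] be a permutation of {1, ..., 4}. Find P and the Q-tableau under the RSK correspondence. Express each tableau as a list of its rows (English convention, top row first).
P = [[1, 2], [3], [4]], Q = [[1, 3], [2], [4]]

Insert each entry of the permutation into P by Schensted row insertion, recording in Q the position of each new cell.

After inserting 4: P = [[4]].
After inserting 1: P = [[1], [4]].
After inserting 3: P = [[1, 3], [4]].
After inserting 2: P = [[1, 2], [3], [4]].

So P = [[1, 2], [3], [4]], Q = [[1, 3], [2], [4]].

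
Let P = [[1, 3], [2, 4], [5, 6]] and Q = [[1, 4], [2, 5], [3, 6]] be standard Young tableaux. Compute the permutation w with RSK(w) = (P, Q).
Reverse the RSK construction: for i from n down to 1, find the cell of Q containing i, remove the entry at that cell from P, and reverse-bump it up through P; the value ejected from row 1 is w(i).

Step i=6: Q has 6 at row 3, column 2; remove 6 from row 3 of P and reverse-bump: 6 enters row 2 and ejects 4; 4 enters row 1 and ejects 3. So w(6) = 3. P is now [[1, 4], [2, 6], [5]].
Step i=5: Q has 5 at row 2, column 2; remove 6 from row 2 of P and reverse-bump: 6 enters row 1 and ejects 4. So w(5) = 4. P is now [[1, 6], [2], [5]].
Step i=4: Q has 4 at row 1, column 2; remove that cell from P, ejecting 6. So w(4) = 6. P is now [[1], [2], [5]].
Step i=3: Q has 3 at row 3, column 1; remove 5 from row 3 of P and reverse-bump: 5 enters row 2 and ejects 2; 2 enters row 1 and ejects 1. So w(3) = 1. P is now [[2], [5]].
Step i=2: Q has 2 at row 2, column 1; remove 5 from row 2 of P and reverse-bump: 5 enters row 1 and ejects 2. So w(2) = 2. P is now [[5]].
Step i=1: Q has 1 at row 1, column 1; remove that cell from P, ejecting 5. So w(1) = 5. P is now [].

So w = 5 2 1 6 4 3.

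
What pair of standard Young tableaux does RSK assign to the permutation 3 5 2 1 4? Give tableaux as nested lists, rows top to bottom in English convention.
P = [[1, 4], [2, 5], [3]], Q = [[1, 2], [3, 5], [4]]

Insert each entry of the permutation into P by Schensted row insertion, recording in Q the position of each new cell.

After inserting 3: P = [[3]].
After inserting 5: P = [[3, 5]].
After inserting 2: P = [[2, 5], [3]].
After inserting 1: P = [[1, 5], [2], [3]].
After inserting 4: P = [[1, 4], [2, 5], [3]].

So P = [[1, 4], [2, 5], [3]], Q = [[1, 2], [3, 5], [4]].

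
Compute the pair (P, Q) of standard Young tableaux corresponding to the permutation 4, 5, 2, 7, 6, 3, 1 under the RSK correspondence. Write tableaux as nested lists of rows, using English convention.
Insert each entry of the permutation into P by Schensted row insertion, recording in Q the position of each new cell.

After inserting 4: P = [[4]].
After inserting 5: P = [[4, 5]].
After inserting 2: P = [[2, 5], [4]].
After inserting 7: P = [[2, 5, 7], [4]].
After inserting 6: P = [[2, 5, 6], [4, 7]].
After inserting 3: P = [[2, 3, 6], [4, 5], [7]].
After inserting 1: P = [[1, 3, 6], [2, 5], [4], [7]].

So P = [[1, 3, 6], [2, 5], [4], [7]], Q = [[1, 2, 4], [3, 5], [6], [7]].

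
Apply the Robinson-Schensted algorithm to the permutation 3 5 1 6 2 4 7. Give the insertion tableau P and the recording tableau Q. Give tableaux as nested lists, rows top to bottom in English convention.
P = [[1, 2, 4, 7], [3, 5, 6]], Q = [[1, 2, 4, 7], [3, 5, 6]]

Insert each entry of the permutation into P by Schensted row insertion, recording in Q the position of each new cell.

Insert 3: appended to row 1. P = [[3]], Q = [[1]].
Insert 5: appended to row 1. P = [[3, 5]], Q = [[1, 2]].
Insert 1: 1 bumps 3 from row 1; 3 starts row 2. P = [[1, 5], [3]], Q = [[1, 2], [3]].
Insert 6: appended to row 1. P = [[1, 5, 6], [3]], Q = [[1, 2, 4], [3]].
Insert 2: 2 bumps 5 from row 1; 5 appends to row 2. P = [[1, 2, 6], [3, 5]], Q = [[1, 2, 4], [3, 5]].
Insert 4: 4 bumps 6 from row 1; 6 appends to row 2. P = [[1, 2, 4], [3, 5, 6]], Q = [[1, 2, 4], [3, 5, 6]].
Insert 7: appended to row 1. P = [[1, 2, 4, 7], [3, 5, 6]], Q = [[1, 2, 4, 7], [3, 5, 6]].

So P = [[1, 2, 4, 7], [3, 5, 6]], Q = [[1, 2, 4, 7], [3, 5, 6]].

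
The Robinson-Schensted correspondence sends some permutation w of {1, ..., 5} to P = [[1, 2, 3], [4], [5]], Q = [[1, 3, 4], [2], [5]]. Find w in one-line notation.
Reverse the RSK construction: for i from n down to 1, find the cell of Q containing i, remove the entry at that cell from P, and reverse-bump it up through P; the value ejected from row 1 is w(i).

Step i=5: Q has 5 at row 3, column 1; remove 5 from row 3 of P and reverse-bump: 5 enters row 2 and ejects 4; 4 enters row 1 and ejects 3. So w(5) = 3. P is now [[1, 2, 4], [5]].
Step i=4: Q has 4 at row 1, column 3; remove that cell from P, ejecting 4. So w(4) = 4. P is now [[1, 2], [5]].
Step i=3: Q has 3 at row 1, column 2; remove that cell from P, ejecting 2. So w(3) = 2. P is now [[1], [5]].
Step i=2: Q has 2 at row 2, column 1; remove 5 from row 2 of P and reverse-bump: 5 enters row 1 and ejects 1. So w(2) = 1. P is now [[5]].
Step i=1: Q has 1 at row 1, column 1; remove that cell from P, ejecting 5. So w(1) = 5. P is now [].

So w = 5 1 2 4 3.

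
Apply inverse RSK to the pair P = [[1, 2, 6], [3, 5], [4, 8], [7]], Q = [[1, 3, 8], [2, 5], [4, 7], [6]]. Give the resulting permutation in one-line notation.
7 4 8 3 5 1 2 6

Reverse RSK: for i = n, n-1, ..., 1, locate i in Q, remove the corresponding corner cell from P, and reverse-bump its entry up through P; the value ejected from row 1 is w(i).

So w = 7 4 8 3 5 1 2 6.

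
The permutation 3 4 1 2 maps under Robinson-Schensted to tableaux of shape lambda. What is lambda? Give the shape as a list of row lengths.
RSK row insertion gives P = [[1, 2], [3, 4]], which has shape [2, 2].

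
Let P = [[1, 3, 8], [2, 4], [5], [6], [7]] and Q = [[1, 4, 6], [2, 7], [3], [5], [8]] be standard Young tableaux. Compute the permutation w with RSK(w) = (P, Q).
7 6 2 5 1 8 4 3

Reverse RSK: for i = n, n-1, ..., 1, locate i in Q, remove the corresponding corner cell from P, and reverse-bump its entry up through P; the value ejected from row 1 is w(i).

So w = 7 6 2 5 1 8 4 3.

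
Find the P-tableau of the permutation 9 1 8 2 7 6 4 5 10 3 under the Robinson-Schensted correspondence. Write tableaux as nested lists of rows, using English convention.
Insert 9: appended to row 1. P = [[9]].
Insert 1: 1 bumps 9 from row 1; 9 starts row 2. P = [[1], [9]].
Insert 8: appended to row 1. P = [[1, 8], [9]].
Insert 2: 2 bumps 8 from row 1; 8 bumps 9 from row 2; 9 starts row 3. P = [[1, 2], [8], [9]].
Insert 7: appended to row 1. P = [[1, 2, 7], [8], [9]].
Insert 6: 6 bumps 7 from row 1; 7 bumps 8 from row 2; 8 bumps 9 from row 3; 9 starts row 4. P = [[1, 2, 6], [7], [8], [9]].
Insert 4: 4 bumps 6 from row 1; 6 bumps 7 from row 2; 7 bumps 8 from row 3; 8 bumps 9 from row 4; 9 starts row 5. P = [[1, 2, 4], [6], [7], [8], [9]].
Insert 5: appended to row 1. P = [[1, 2, 4, 5], [6], [7], [8], [9]].
Insert 10: appended to row 1. P = [[1, 2, 4, 5, 10], [6], [7], [8], [9]].
Insert 3: 3 bumps 4 from row 1; 4 bumps 6 from row 2; 6 bumps 7 from row 3; 7 bumps 8 from row 4; 8 bumps 9 from row 5; 9 starts row 6. P = [[1, 2, 3, 5, 10], [4], [6], [7], [8], [9]].

So P = [[1, 2, 3, 5, 10], [4], [6], [7], [8], [9]].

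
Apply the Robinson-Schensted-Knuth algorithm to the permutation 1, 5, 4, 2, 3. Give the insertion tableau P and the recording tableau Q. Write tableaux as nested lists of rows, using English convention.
P = [[1, 2, 3], [4], [5]], Q = [[1, 2, 5], [3], [4]]

Insert each entry of the permutation into P by Schensted row insertion, recording in Q the position of each new cell.

Insert 1: appended to row 1. P = [[1]], Q = [[1]].
Insert 5: appended to row 1. P = [[1, 5]], Q = [[1, 2]].
Insert 4: 4 bumps 5 from row 1; 5 starts row 2. P = [[1, 4], [5]], Q = [[1, 2], [3]].
Insert 2: 2 bumps 4 from row 1; 4 bumps 5 from row 2; 5 starts row 3. P = [[1, 2], [4], [5]], Q = [[1, 2], [3], [4]].
Insert 3: appended to row 1. P = [[1, 2, 3], [4], [5]], Q = [[1, 2, 5], [3], [4]].

So P = [[1, 2, 3], [4], [5]], Q = [[1, 2, 5], [3], [4]].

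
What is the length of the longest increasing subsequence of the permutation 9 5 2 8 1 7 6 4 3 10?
3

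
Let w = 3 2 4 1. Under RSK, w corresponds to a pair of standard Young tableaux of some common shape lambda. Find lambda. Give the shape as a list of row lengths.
[2, 1, 1]

RSK row insertion gives P = [[1, 4], [2], [3]], which has shape [2, 1, 1].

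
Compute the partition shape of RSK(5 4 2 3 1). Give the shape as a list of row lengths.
[2, 1, 1, 1]

Row-insert each entry into an empty tableau.

After inserting 5: P = [[5]].
After inserting 4: P = [[4], [5]].
After inserting 2: P = [[2], [4], [5]].
After inserting 3: P = [[2, 3], [4], [5]].
After inserting 1: P = [[1, 3], [2], [4], [5]].

The final insertion tableau P = [[1, 3], [2], [4], [5]] has shape [2, 1, 1, 1].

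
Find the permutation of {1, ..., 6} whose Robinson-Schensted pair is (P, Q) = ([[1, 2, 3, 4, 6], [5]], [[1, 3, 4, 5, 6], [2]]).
Reverse the RSK construction: for i from n down to 1, find the cell of Q containing i, remove the entry at that cell from P, and reverse-bump it up through P; the value ejected from row 1 is w(i).

Step i=6: Q has 6 at row 1, column 5; remove that cell from P, ejecting 6. So w(6) = 6. P is now [[1, 2, 3, 4], [5]].
Step i=5: Q has 5 at row 1, column 4; remove that cell from P, ejecting 4. So w(5) = 4. P is now [[1, 2, 3], [5]].
Step i=4: Q has 4 at row 1, column 3; remove that cell from P, ejecting 3. So w(4) = 3. P is now [[1, 2], [5]].
Step i=3: Q has 3 at row 1, column 2; remove that cell from P, ejecting 2. So w(3) = 2. P is now [[1], [5]].
Step i=2: Q has 2 at row 2, column 1; remove 5 from row 2 of P and reverse-bump: 5 enters row 1 and ejects 1. So w(2) = 1. P is now [[5]].
Step i=1: Q has 1 at row 1, column 1; remove that cell from P, ejecting 5. So w(1) = 5. P is now [].

So w = 5 1 2 3 4 6.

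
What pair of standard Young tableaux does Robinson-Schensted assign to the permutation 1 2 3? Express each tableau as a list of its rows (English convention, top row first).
P = [[1, 2, 3]], Q = [[1, 2, 3]]

Insert each entry of the permutation into P by Schensted row insertion, recording in Q the position of each new cell.

Insert 1: appended to row 1. P = [[1]].
Insert 2: appended to row 1. P = [[1, 2]].
Insert 3: appended to row 1. P = [[1, 2, 3]].

So P = [[1, 2, 3]], Q = [[1, 2, 3]].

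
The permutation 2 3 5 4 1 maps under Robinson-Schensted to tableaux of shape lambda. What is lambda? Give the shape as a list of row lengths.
Row-insert each entry into an empty tableau.

After inserting 2: P = [[2]].
After inserting 3: P = [[2, 3]].
After inserting 5: P = [[2, 3, 5]].
After inserting 4: P = [[2, 3, 4], [5]].
After inserting 1: P = [[1, 3, 4], [2], [5]].

The final insertion tableau P = [[1, 3, 4], [2], [5]] has shape [3, 1, 1].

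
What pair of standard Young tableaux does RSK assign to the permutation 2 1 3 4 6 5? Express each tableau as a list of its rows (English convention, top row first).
Insert each entry of the permutation into P by Schensted row insertion, recording in Q the position of each new cell.

After inserting 2: P = [[2]].
After inserting 1: P = [[1], [2]].
After inserting 3: P = [[1, 3], [2]].
After inserting 4: P = [[1, 3, 4], [2]].
After inserting 6: P = [[1, 3, 4, 6], [2]].
After inserting 5: P = [[1, 3, 4, 5], [2, 6]].

So P = [[1, 3, 4, 5], [2, 6]], Q = [[1, 3, 4, 5], [2, 6]].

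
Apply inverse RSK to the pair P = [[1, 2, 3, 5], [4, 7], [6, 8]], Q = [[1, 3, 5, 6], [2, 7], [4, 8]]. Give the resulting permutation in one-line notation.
6 1 4 2 3 8 7 5

Reverse the RSK construction: for i from n down to 1, find the cell of Q containing i, remove the entry at that cell from P, and reverse-bump it up through P; the value ejected from row 1 is w(i).

Step i=8: Q has 8 at row 3, column 2; remove 8 from row 3 of P and reverse-bump: 8 enters row 2 and ejects 7; 7 enters row 1 and ejects 5. So w(8) = 5. P is now [[1, 2, 3, 7], [4, 8], [6]].
Step i=7: Q has 7 at row 2, column 2; remove 8 from row 2 of P and reverse-bump: 8 enters row 1 and ejects 7. So w(7) = 7. P is now [[1, 2, 3, 8], [4], [6]].
Step i=6: Q has 6 at row 1, column 4; remove that cell from P, ejecting 8. So w(6) = 8. P is now [[1, 2, 3], [4], [6]].
Step i=5: Q has 5 at row 1, column 3; remove that cell from P, ejecting 3. So w(5) = 3. P is now [[1, 2], [4], [6]].
Step i=4: Q has 4 at row 3, column 1; remove 6 from row 3 of P and reverse-bump: 6 enters row 2 and ejects 4; 4 enters row 1 and ejects 2. So w(4) = 2. P is now [[1, 4], [6]].
Step i=3: Q has 3 at row 1, column 2; remove that cell from P, ejecting 4. So w(3) = 4. P is now [[1], [6]].
Step i=2: Q has 2 at row 2, column 1; remove 6 from row 2 of P and reverse-bump: 6 enters row 1 and ejects 1. So w(2) = 1. P is now [[6]].
Step i=1: Q has 1 at row 1, column 1; remove that cell from P, ejecting 6. So w(1) = 6. P is now [].

So w = 6 1 4 2 3 8 7 5.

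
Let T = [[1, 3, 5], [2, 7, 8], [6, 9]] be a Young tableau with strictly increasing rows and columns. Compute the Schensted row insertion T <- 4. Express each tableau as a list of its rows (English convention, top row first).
In row 1, 4 replaces 5 (the leftmost entry greater than 4); 5 is bumped to row 2. In row 2, 5 replaces 7 (the leftmost entry greater than 5); 7 is bumped to row 3. In row 3, 7 replaces 9 (the leftmost entry greater than 7); 9 is bumped to row 4. 9 starts a new row 4. The new tableau is [[1, 3, 4], [2, 5, 8], [6, 7], [9]].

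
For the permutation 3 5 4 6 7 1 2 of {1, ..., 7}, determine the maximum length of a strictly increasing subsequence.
4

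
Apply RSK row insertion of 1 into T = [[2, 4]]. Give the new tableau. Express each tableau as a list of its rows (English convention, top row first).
In row 1, 1 replaces 2 (the leftmost entry greater than 1); 2 is bumped to row 2. 2 starts a new row 2. The new tableau is [[1, 4], [2]].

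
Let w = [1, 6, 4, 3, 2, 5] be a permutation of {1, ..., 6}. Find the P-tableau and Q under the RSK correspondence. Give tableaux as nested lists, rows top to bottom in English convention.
P = [[1, 2, 5], [3], [4], [6]], Q = [[1, 2, 6], [3], [4], [5]]

Insert each entry of the permutation into P by Schensted row insertion, recording in Q the position of each new cell.

Insert 1: appended to row 1. P = [[1]], Q = [[1]].
Insert 6: appended to row 1. P = [[1, 6]], Q = [[1, 2]].
Insert 4: 4 bumps 6 from row 1; 6 starts row 2. P = [[1, 4], [6]], Q = [[1, 2], [3]].
Insert 3: 3 bumps 4 from row 1; 4 bumps 6 from row 2; 6 starts row 3. P = [[1, 3], [4], [6]], Q = [[1, 2], [3], [4]].
Insert 2: 2 bumps 3 from row 1; 3 bumps 4 from row 2; 4 bumps 6 from row 3; 6 starts row 4. P = [[1, 2], [3], [4], [6]], Q = [[1, 2], [3], [4], [5]].
Insert 5: appended to row 1. P = [[1, 2, 5], [3], [4], [6]], Q = [[1, 2, 6], [3], [4], [5]].

So P = [[1, 2, 5], [3], [4], [6]], Q = [[1, 2, 6], [3], [4], [5]].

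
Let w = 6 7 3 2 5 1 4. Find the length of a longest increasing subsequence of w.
2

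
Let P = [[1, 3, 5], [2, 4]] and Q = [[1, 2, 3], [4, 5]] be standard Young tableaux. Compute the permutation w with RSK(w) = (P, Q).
2 4 5 1 3

Reverse the RSK construction: for i from n down to 1, find the cell of Q containing i, remove the entry at that cell from P, and reverse-bump it up through P; the value ejected from row 1 is w(i).

Step i=5: Q has 5 at row 2, column 2; remove 4 from row 2 of P and reverse-bump: 4 enters row 1 and ejects 3. So w(5) = 3. P is now [[1, 4, 5], [2]].
Step i=4: Q has 4 at row 2, column 1; remove 2 from row 2 of P and reverse-bump: 2 enters row 1 and ejects 1. So w(4) = 1. P is now [[2, 4, 5]].
Step i=3: Q has 3 at row 1, column 3; remove that cell from P, ejecting 5. So w(3) = 5. P is now [[2, 4]].
Step i=2: Q has 2 at row 1, column 2; remove that cell from P, ejecting 4. So w(2) = 4. P is now [[2]].
Step i=1: Q has 1 at row 1, column 1; remove that cell from P, ejecting 2. So w(1) = 2. P is now [].

So w = 2 4 5 1 3.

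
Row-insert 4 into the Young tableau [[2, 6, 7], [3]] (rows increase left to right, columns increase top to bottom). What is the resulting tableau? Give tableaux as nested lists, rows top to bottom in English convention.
In row 1, 4 replaces 6 (the leftmost entry greater than 4); 6 is bumped to row 2. 6 is appended to row 2. The new tableau is [[2, 4, 7], [3, 6]].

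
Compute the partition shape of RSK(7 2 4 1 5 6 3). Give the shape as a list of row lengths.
[4, 2, 1]

Row-insert each entry into an empty tableau.

After inserting 7: P = [[7]].
After inserting 2: P = [[2], [7]].
After inserting 4: P = [[2, 4], [7]].
After inserting 1: P = [[1, 4], [2], [7]].
After inserting 5: P = [[1, 4, 5], [2], [7]].
After inserting 6: P = [[1, 4, 5, 6], [2], [7]].
After inserting 3: P = [[1, 3, 5, 6], [2, 4], [7]].

The final insertion tableau P = [[1, 3, 5, 6], [2, 4], [7]] has shape [4, 2, 1].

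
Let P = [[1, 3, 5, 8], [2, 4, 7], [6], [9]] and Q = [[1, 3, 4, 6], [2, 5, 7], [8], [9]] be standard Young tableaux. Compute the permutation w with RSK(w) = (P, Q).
2 1 6 7 4 9 8 5 3

Reverse the RSK construction: for i from n down to 1, find the cell of Q containing i, remove the entry at that cell from P, and reverse-bump it up through P; the value ejected from row 1 is w(i).

Step i=9: Q has 9 at row 4, column 1; remove 9 from row 4 of P and reverse-bump: 9 enters row 3 and ejects 6; 6 enters row 2 and ejects 4; 4 enters row 1 and ejects 3. So w(9) = 3. P is now [[1, 4, 5, 8], [2, 6, 7], [9]].
Step i=8: Q has 8 at row 3, column 1; remove 9 from row 3 of P and reverse-bump: 9 enters row 2 and ejects 7; 7 enters row 1 and ejects 5. So w(8) = 5. P is now [[1, 4, 7, 8], [2, 6, 9]].
Step i=7: Q has 7 at row 2, column 3; remove 9 from row 2 of P and reverse-bump: 9 enters row 1 and ejects 8. So w(7) = 8. P is now [[1, 4, 7, 9], [2, 6]].
Step i=6: Q has 6 at row 1, column 4; remove that cell from P, ejecting 9. So w(6) = 9. P is now [[1, 4, 7], [2, 6]].
Step i=5: Q has 5 at row 2, column 2; remove 6 from row 2 of P and reverse-bump: 6 enters row 1 and ejects 4. So w(5) = 4. P is now [[1, 6, 7], [2]].
Step i=4: Q has 4 at row 1, column 3; remove that cell from P, ejecting 7. So w(4) = 7. P is now [[1, 6], [2]].
Step i=3: Q has 3 at row 1, column 2; remove that cell from P, ejecting 6. So w(3) = 6. P is now [[1], [2]].
Step i=2: Q has 2 at row 2, column 1; remove 2 from row 2 of P and reverse-bump: 2 enters row 1 and ejects 1. So w(2) = 1. P is now [[2]].
Step i=1: Q has 1 at row 1, column 1; remove that cell from P, ejecting 2. So w(1) = 2. P is now [].

So w = 2 1 6 7 4 9 8 5 3.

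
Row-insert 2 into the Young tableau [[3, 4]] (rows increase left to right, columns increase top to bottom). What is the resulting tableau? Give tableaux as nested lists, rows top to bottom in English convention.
In row 1, 2 replaces 3 (the leftmost entry greater than 2); 3 is bumped to row 2. 3 starts a new row 2. The new tableau is [[2, 4], [3]].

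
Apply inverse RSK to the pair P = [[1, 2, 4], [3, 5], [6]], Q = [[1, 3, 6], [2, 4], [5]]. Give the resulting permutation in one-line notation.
Reverse the RSK construction: for i from n down to 1, find the cell of Q containing i, remove the entry at that cell from P, and reverse-bump it up through P; the value ejected from row 1 is w(i).

Step i=6: Q has 6 at row 1, column 3; remove that cell from P, ejecting 4. So w(6) = 4. P is now [[1, 2], [3, 5], [6]].
Step i=5: Q has 5 at row 3, column 1; remove 6 from row 3 of P and reverse-bump: 6 enters row 2 and ejects 5; 5 enters row 1 and ejects 2. So w(5) = 2. P is now [[1, 5], [3, 6]].
Step i=4: Q has 4 at row 2, column 2; remove 6 from row 2 of P and reverse-bump: 6 enters row 1 and ejects 5. So w(4) = 5. P is now [[1, 6], [3]].
Step i=3: Q has 3 at row 1, column 2; remove that cell from P, ejecting 6. So w(3) = 6. P is now [[1], [3]].
Step i=2: Q has 2 at row 2, column 1; remove 3 from row 2 of P and reverse-bump: 3 enters row 1 and ejects 1. So w(2) = 1. P is now [[3]].
Step i=1: Q has 1 at row 1, column 1; remove that cell from P, ejecting 3. So w(1) = 3. P is now [].

So w = 3 1 6 5 2 4.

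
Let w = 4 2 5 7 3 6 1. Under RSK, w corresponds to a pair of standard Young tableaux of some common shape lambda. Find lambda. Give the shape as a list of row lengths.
[3, 3, 1]

Row-insert each entry into an empty tableau.

After inserting 4: P = [[4]].
After inserting 2: P = [[2], [4]].
After inserting 5: P = [[2, 5], [4]].
After inserting 7: P = [[2, 5, 7], [4]].
After inserting 3: P = [[2, 3, 7], [4, 5]].
After inserting 6: P = [[2, 3, 6], [4, 5, 7]].
After inserting 1: P = [[1, 3, 6], [2, 5, 7], [4]].

The final insertion tableau P = [[1, 3, 6], [2, 5, 7], [4]] has shape [3, 3, 1].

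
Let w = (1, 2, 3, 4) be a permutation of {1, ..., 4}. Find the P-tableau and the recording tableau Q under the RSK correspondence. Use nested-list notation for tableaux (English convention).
P = [[1, 2, 3, 4]], Q = [[1, 2, 3, 4]]

Insert each entry of the permutation into P by Schensted row insertion, recording in Q the position of each new cell.

Insert 1: appended to row 1. P = [[1]], Q = [[1]].
Insert 2: appended to row 1. P = [[1, 2]], Q = [[1, 2]].
Insert 3: appended to row 1. P = [[1, 2, 3]], Q = [[1, 2, 3]].
Insert 4: appended to row 1. P = [[1, 2, 3, 4]], Q = [[1, 2, 3, 4]].

So P = [[1, 2, 3, 4]], Q = [[1, 2, 3, 4]].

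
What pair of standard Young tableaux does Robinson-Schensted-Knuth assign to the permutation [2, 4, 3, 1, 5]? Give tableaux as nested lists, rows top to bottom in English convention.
P = [[1, 3, 5], [2], [4]], Q = [[1, 2, 5], [3], [4]]

Insert each entry of the permutation into P by Schensted row insertion, recording in Q the position of each new cell.

Insert 2: appended to row 1. P = [[2]].
Insert 4: appended to row 1. P = [[2, 4]].
Insert 3: 3 bumps 4 from row 1; 4 starts row 2. P = [[2, 3], [4]].
Insert 1: 1 bumps 2 from row 1; 2 bumps 4 from row 2; 4 starts row 3. P = [[1, 3], [2], [4]].
Insert 5: appended to row 1. P = [[1, 3, 5], [2], [4]].

So P = [[1, 3, 5], [2], [4]], Q = [[1, 2, 5], [3], [4]].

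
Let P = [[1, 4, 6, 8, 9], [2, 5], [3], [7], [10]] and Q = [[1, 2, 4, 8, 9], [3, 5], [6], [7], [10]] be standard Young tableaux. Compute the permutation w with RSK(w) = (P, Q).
3 5 2 10 7 6 4 8 9 1

Reverse the RSK construction: for i from n down to 1, find the cell of Q containing i, remove the entry at that cell from P, and reverse-bump it up through P; the value ejected from row 1 is w(i).

Step i=10: Q has 10 at row 5, column 1; remove 10 from row 5 of P and reverse-bump: 10 enters row 4 and ejects 7; 7 enters row 3 and ejects 3; 3 enters row 2 and ejects 2; 2 enters row 1 and ejects 1. So w(10) = 1. P is now [[2, 4, 6, 8, 9], [3, 5], [7], [10]].
Step i=9: Q has 9 at row 1, column 5; remove that cell from P, ejecting 9. So w(9) = 9. P is now [[2, 4, 6, 8], [3, 5], [7], [10]].
Step i=8: Q has 8 at row 1, column 4; remove that cell from P, ejecting 8. So w(8) = 8. P is now [[2, 4, 6], [3, 5], [7], [10]].
Step i=7: Q has 7 at row 4, column 1; remove 10 from row 4 of P and reverse-bump: 10 enters row 3 and ejects 7; 7 enters row 2 and ejects 5; 5 enters row 1 and ejects 4. So w(7) = 4. P is now [[2, 5, 6], [3, 7], [10]].
Step i=6: Q has 6 at row 3, column 1; remove 10 from row 3 of P and reverse-bump: 10 enters row 2 and ejects 7; 7 enters row 1 and ejects 6. So w(6) = 6. P is now [[2, 5, 7], [3, 10]].
Step i=5: Q has 5 at row 2, column 2; remove 10 from row 2 of P and reverse-bump: 10 enters row 1 and ejects 7. So w(5) = 7. P is now [[2, 5, 10], [3]].
Step i=4: Q has 4 at row 1, column 3; remove that cell from P, ejecting 10. So w(4) = 10. P is now [[2, 5], [3]].
Step i=3: Q has 3 at row 2, column 1; remove 3 from row 2 of P and reverse-bump: 3 enters row 1 and ejects 2. So w(3) = 2. P is now [[3, 5]].
Step i=2: Q has 2 at row 1, column 2; remove that cell from P, ejecting 5. So w(2) = 5. P is now [[3]].
Step i=1: Q has 1 at row 1, column 1; remove that cell from P, ejecting 3. So w(1) = 3. P is now [].

So w = 3 5 2 10 7 6 4 8 9 1.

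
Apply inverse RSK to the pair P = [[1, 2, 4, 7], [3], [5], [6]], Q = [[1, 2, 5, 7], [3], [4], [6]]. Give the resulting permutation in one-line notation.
Reverse the RSK construction: for i from n down to 1, find the cell of Q containing i, remove the entry at that cell from P, and reverse-bump it up through P; the value ejected from row 1 is w(i).

Step i=7: Q has 7 at row 1, column 4; remove that cell from P, ejecting 7. So w(7) = 7. P is now [[1, 2, 4], [3], [5], [6]].
Step i=6: Q has 6 at row 4, column 1; remove 6 from row 4 of P and reverse-bump: 6 enters row 3 and ejects 5; 5 enters row 2 and ejects 3; 3 enters row 1 and ejects 2. So w(6) = 2. P is now [[1, 3, 4], [5], [6]].
Step i=5: Q has 5 at row 1, column 3; remove that cell from P, ejecting 4. So w(5) = 4. P is now [[1, 3], [5], [6]].
Step i=4: Q has 4 at row 3, column 1; remove 6 from row 3 of P and reverse-bump: 6 enters row 2 and ejects 5; 5 enters row 1 and ejects 3. So w(4) = 3. P is now [[1, 5], [6]].
Step i=3: Q has 3 at row 2, column 1; remove 6 from row 2 of P and reverse-bump: 6 enters row 1 and ejects 5. So w(3) = 5. P is now [[1, 6]].
Step i=2: Q has 2 at row 1, column 2; remove that cell from P, ejecting 6. So w(2) = 6. P is now [[1]].
Step i=1: Q has 1 at row 1, column 1; remove that cell from P, ejecting 1. So w(1) = 1. P is now [].

So w = 1 6 5 3 4 2 7.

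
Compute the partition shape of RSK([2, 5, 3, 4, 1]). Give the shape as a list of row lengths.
[3, 1, 1]

Row-insert each entry into an empty tableau.

After inserting 2: P = [[2]].
After inserting 5: P = [[2, 5]].
After inserting 3: P = [[2, 3], [5]].
After inserting 4: P = [[2, 3, 4], [5]].
After inserting 1: P = [[1, 3, 4], [2], [5]].

The final insertion tableau P = [[1, 3, 4], [2], [5]] has shape [3, 1, 1].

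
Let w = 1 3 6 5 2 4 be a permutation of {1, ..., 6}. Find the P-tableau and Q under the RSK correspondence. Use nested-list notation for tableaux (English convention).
P = [[1, 2, 4], [3, 5], [6]], Q = [[1, 2, 3], [4, 6], [5]]

Insert each entry of the permutation into P by Schensted row insertion, recording in Q the position of each new cell.

Insert 1: appended to row 1. P = [[1]], Q = [[1]].
Insert 3: appended to row 1. P = [[1, 3]], Q = [[1, 2]].
Insert 6: appended to row 1. P = [[1, 3, 6]], Q = [[1, 2, 3]].
Insert 5: 5 bumps 6 from row 1; 6 starts row 2. P = [[1, 3, 5], [6]], Q = [[1, 2, 3], [4]].
Insert 2: 2 bumps 3 from row 1; 3 bumps 6 from row 2; 6 starts row 3. P = [[1, 2, 5], [3], [6]], Q = [[1, 2, 3], [4], [5]].
Insert 4: 4 bumps 5 from row 1; 5 appends to row 2. P = [[1, 2, 4], [3, 5], [6]], Q = [[1, 2, 3], [4, 6], [5]].

So P = [[1, 2, 4], [3, 5], [6]], Q = [[1, 2, 3], [4, 6], [5]].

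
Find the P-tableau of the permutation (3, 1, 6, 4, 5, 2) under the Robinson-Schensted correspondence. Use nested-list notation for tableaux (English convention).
P = [[1, 2, 5], [3, 4], [6]]

After inserting 3: P = [[3]].
After inserting 1: P = [[1], [3]].
After inserting 6: P = [[1, 6], [3]].
After inserting 4: P = [[1, 4], [3, 6]].
After inserting 5: P = [[1, 4, 5], [3, 6]].
After inserting 2: P = [[1, 2, 5], [3, 4], [6]].

So P = [[1, 2, 5], [3, 4], [6]].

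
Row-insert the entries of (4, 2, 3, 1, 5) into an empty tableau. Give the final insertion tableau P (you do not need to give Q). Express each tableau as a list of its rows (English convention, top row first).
P = [[1, 3, 5], [2], [4]]

Insert 4: appended to row 1. P = [[4]].
Insert 2: 2 bumps 4 from row 1; 4 starts row 2. P = [[2], [4]].
Insert 3: appended to row 1. P = [[2, 3], [4]].
Insert 1: 1 bumps 2 from row 1; 2 bumps 4 from row 2; 4 starts row 3. P = [[1, 3], [2], [4]].
Insert 5: appended to row 1. P = [[1, 3, 5], [2], [4]].

So P = [[1, 3, 5], [2], [4]].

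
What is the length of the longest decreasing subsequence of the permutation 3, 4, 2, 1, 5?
3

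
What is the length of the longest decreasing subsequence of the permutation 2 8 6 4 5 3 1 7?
5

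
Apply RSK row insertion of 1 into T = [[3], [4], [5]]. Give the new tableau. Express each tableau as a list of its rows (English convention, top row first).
[[1], [3], [4], [5]]

In row 1, 1 replaces 3 (the leftmost entry greater than 1); 3 is bumped to row 2. In row 2, 3 replaces 4 (the leftmost entry greater than 3); 4 is bumped to row 3. In row 3, 4 replaces 5 (the leftmost entry greater than 4); 5 is bumped to row 4. 5 starts a new row 4. The new tableau is [[1], [3], [4], [5]].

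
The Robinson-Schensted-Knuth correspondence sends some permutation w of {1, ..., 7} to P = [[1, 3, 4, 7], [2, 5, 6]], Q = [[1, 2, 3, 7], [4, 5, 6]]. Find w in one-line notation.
Reverse the RSK construction: for i from n down to 1, find the cell of Q containing i, remove the entry at that cell from P, and reverse-bump it up through P; the value ejected from row 1 is w(i).

Step i=7: Q has 7 at row 1, column 4; remove that cell from P, ejecting 7. So w(7) = 7. P is now [[1, 3, 4], [2, 5, 6]].
Step i=6: Q has 6 at row 2, column 3; remove 6 from row 2 of P and reverse-bump: 6 enters row 1 and ejects 4. So w(6) = 4. P is now [[1, 3, 6], [2, 5]].
Step i=5: Q has 5 at row 2, column 2; remove 5 from row 2 of P and reverse-bump: 5 enters row 1 and ejects 3. So w(5) = 3. P is now [[1, 5, 6], [2]].
Step i=4: Q has 4 at row 2, column 1; remove 2 from row 2 of P and reverse-bump: 2 enters row 1 and ejects 1. So w(4) = 1. P is now [[2, 5, 6]].
Step i=3: Q has 3 at row 1, column 3; remove that cell from P, ejecting 6. So w(3) = 6. P is now [[2, 5]].
Step i=2: Q has 2 at row 1, column 2; remove that cell from P, ejecting 5. So w(2) = 5. P is now [[2]].
Step i=1: Q has 1 at row 1, column 1; remove that cell from P, ejecting 2. So w(1) = 2. P is now [].

So w = 2 5 6 1 3 4 7.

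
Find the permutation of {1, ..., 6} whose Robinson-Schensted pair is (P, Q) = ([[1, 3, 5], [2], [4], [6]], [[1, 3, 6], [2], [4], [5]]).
6 2 4 3 1 5

Reverse the RSK construction: for i from n down to 1, find the cell of Q containing i, remove the entry at that cell from P, and reverse-bump it up through P; the value ejected from row 1 is w(i).

Step i=6: Q has 6 at row 1, column 3; remove that cell from P, ejecting 5. So w(6) = 5. P is now [[1, 3], [2], [4], [6]].
Step i=5: Q has 5 at row 4, column 1; remove 6 from row 4 of P and reverse-bump: 6 enters row 3 and ejects 4; 4 enters row 2 and ejects 2; 2 enters row 1 and ejects 1. So w(5) = 1. P is now [[2, 3], [4], [6]].
Step i=4: Q has 4 at row 3, column 1; remove 6 from row 3 of P and reverse-bump: 6 enters row 2 and ejects 4; 4 enters row 1 and ejects 3. So w(4) = 3. P is now [[2, 4], [6]].
Step i=3: Q has 3 at row 1, column 2; remove that cell from P, ejecting 4. So w(3) = 4. P is now [[2], [6]].
Step i=2: Q has 2 at row 2, column 1; remove 6 from row 2 of P and reverse-bump: 6 enters row 1 and ejects 2. So w(2) = 2. P is now [[6]].
Step i=1: Q has 1 at row 1, column 1; remove that cell from P, ejecting 6. So w(1) = 6. P is now [].

So w = 6 2 4 3 1 5.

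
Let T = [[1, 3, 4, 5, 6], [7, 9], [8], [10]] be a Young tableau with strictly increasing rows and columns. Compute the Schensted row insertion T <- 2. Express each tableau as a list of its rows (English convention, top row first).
In row 1, 2 replaces 3 (the leftmost entry greater than 2); 3 is bumped to row 2. In row 2, 3 replaces 7 (the leftmost entry greater than 3); 7 is bumped to row 3. In row 3, 7 replaces 8 (the leftmost entry greater than 7); 8 is bumped to row 4. In row 4, 8 replaces 10 (the leftmost entry greater than 8); 10 is bumped to row 5. 10 starts a new row 5. The new tableau is [[1, 2, 4, 5, 6], [3, 9], [7], [8], [10]].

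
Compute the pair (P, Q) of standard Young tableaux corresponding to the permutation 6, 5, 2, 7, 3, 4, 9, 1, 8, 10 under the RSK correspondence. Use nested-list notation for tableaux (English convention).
P = [[1, 3, 4, 8, 10], [2, 7, 9], [5], [6]], Q = [[1, 4, 6, 7, 10], [2, 5, 9], [3], [8]]

Insert each entry of the permutation into P by Schensted row insertion, recording in Q the position of each new cell.

Insert 6: appended to row 1. P = [[6]].
Insert 5: 5 bumps 6 from row 1; 6 starts row 2. P = [[5], [6]].
Insert 2: 2 bumps 5 from row 1; 5 bumps 6 from row 2; 6 starts row 3. P = [[2], [5], [6]].
Insert 7: appended to row 1. P = [[2, 7], [5], [6]].
Insert 3: 3 bumps 7 from row 1; 7 appends to row 2. P = [[2, 3], [5, 7], [6]].
Insert 4: appended to row 1. P = [[2, 3, 4], [5, 7], [6]].
Insert 9: appended to row 1. P = [[2, 3, 4, 9], [5, 7], [6]].
Insert 1: 1 bumps 2 from row 1; 2 bumps 5 from row 2; 5 bumps 6 from row 3; 6 starts row 4. P = [[1, 3, 4, 9], [2, 7], [5], [6]].
Insert 8: 8 bumps 9 from row 1; 9 appends to row 2. P = [[1, 3, 4, 8], [2, 7, 9], [5], [6]].
Insert 10: appended to row 1. P = [[1, 3, 4, 8, 10], [2, 7, 9], [5], [6]].

So P = [[1, 3, 4, 8, 10], [2, 7, 9], [5], [6]], Q = [[1, 4, 6, 7, 10], [2, 5, 9], [3], [8]].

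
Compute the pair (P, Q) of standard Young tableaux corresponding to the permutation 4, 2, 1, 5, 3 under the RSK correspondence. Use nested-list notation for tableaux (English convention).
Insert each entry of the permutation into P by Schensted row insertion, recording in Q the position of each new cell.

Insert 4: appended to row 1. P = [[4]].
Insert 2: 2 bumps 4 from row 1; 4 starts row 2. P = [[2], [4]].
Insert 1: 1 bumps 2 from row 1; 2 bumps 4 from row 2; 4 starts row 3. P = [[1], [2], [4]].
Insert 5: appended to row 1. P = [[1, 5], [2], [4]].
Insert 3: 3 bumps 5 from row 1; 5 appends to row 2. P = [[1, 3], [2, 5], [4]].

So P = [[1, 3], [2, 5], [4]], Q = [[1, 4], [2, 5], [3]].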